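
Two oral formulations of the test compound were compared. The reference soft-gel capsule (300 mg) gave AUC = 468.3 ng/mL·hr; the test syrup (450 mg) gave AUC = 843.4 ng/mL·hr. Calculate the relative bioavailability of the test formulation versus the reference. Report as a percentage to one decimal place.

F_rel = (AUC_test/D_test) / (AUC_ref/D_ref)
      = (843.4/450) / (468.3/300)
      = 1.87422 / 1.561 = 1.2007 = 120.07%

F_rel = 120.1%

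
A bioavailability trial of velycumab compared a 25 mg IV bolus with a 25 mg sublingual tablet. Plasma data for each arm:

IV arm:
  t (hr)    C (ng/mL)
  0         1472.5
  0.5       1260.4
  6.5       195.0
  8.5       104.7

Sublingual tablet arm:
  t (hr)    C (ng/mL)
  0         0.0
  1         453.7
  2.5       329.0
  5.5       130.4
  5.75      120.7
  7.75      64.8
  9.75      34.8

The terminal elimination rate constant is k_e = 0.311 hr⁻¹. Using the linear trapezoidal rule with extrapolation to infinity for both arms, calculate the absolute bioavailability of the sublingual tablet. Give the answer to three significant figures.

Trapezoidal AUC_0→8.5 (IV):
  [0→0.5]: (1472.5+1260.4)/2 × 0.5 = 683.225
  [0.5→6.5]: (1260.4+195.0)/2 × 6 = 4366.2
  [6.5→8.5]: (195.0+104.7)/2 × 2 = 299.7
  Sum = 5349.125 ng/mL·hr
IV tail: 104.7/0.311 = 336.656; AUC_iv,0→∞ = 5349.125 + 336.656 = 5685.781 ng/mL·hr
Trapezoidal AUC_0→9.75 (sublingual tablet):
  [0→1]: (0.0+453.7)/2 × 1 = 226.85
  [1→2.5]: (453.7+329.0)/2 × 1.5 = 587.025
  [2.5→5.5]: (329.0+130.4)/2 × 3 = 689.1
  [5.5→5.75]: (130.4+120.7)/2 × 0.25 = 31.3875
  [5.75→7.75]: (120.7+64.8)/2 × 2 = 185.5
  [7.75→9.75]: (64.8+34.8)/2 × 2 = 99.6
  Sum = 1819.4625 ng/mL·hr
sublingual tablet tail: 34.8/0.311 = 111.897; AUC_ev,0→∞ = 1819.4625 + 111.897 = 1931.3595 ng/mL·hr
F = (AUC_ev/D_ev)/(AUC_iv/D_iv) = (1931.3595/25)/(5685.781/25) = 77.25438/227.43124 = 0.3397

F = 0.340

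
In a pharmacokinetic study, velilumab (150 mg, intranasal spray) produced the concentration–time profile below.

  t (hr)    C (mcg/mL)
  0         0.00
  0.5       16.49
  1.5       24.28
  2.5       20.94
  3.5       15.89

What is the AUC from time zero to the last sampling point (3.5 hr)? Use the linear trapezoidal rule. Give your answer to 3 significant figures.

AUC = 65.5 mcg/mL·hr

Trapezoidal AUC_0→3.5:
  [0→0.5]: (0.00+16.49)/2 × 0.5 = 4.1225
  [0.5→1.5]: (16.49+24.28)/2 × 1 = 20.385
  [1.5→2.5]: (24.28+20.94)/2 × 1 = 22.61
  [2.5→3.5]: (20.94+15.89)/2 × 1 = 18.415
  Sum = 65.5325 mcg/mL·hr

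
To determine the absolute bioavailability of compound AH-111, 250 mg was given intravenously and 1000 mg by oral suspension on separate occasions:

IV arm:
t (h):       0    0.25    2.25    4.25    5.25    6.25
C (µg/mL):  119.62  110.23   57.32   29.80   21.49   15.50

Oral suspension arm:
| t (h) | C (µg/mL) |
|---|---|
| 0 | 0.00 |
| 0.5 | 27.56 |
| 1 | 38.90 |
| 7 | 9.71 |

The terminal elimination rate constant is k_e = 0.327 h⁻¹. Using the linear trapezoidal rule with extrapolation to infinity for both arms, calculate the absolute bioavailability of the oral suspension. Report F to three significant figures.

F = 0.133

Trapezoidal AUC_0→6.25 (IV):
  [0→0.25]: (119.62+110.23)/2 × 0.25 = 28.73125
  [0.25→2.25]: (110.23+57.32)/2 × 2 = 167.55
  [2.25→4.25]: (57.32+29.80)/2 × 2 = 87.12
  [4.25→5.25]: (29.80+21.49)/2 × 1 = 25.645
  [5.25→6.25]: (21.49+15.50)/2 × 1 = 18.495
  Sum = 327.54125 µg/mL·h
IV tail: 15.50/0.327 = 47.401; AUC_iv,0→∞ = 327.54125 + 47.401 = 374.94225 µg/mL·h
Trapezoidal AUC_0→7 (oral suspension):
  [0→0.5]: (0.00+27.56)/2 × 0.5 = 6.89
  [0.5→1]: (27.56+38.90)/2 × 0.5 = 16.615
  [1→7]: (38.90+9.71)/2 × 6 = 145.83
  Sum = 169.335 µg/mL·h
oral suspension tail: 9.71/0.327 = 29.694; AUC_ev,0→∞ = 169.335 + 29.694 = 199.029 µg/mL·h
F = (AUC_ev/D_ev)/(AUC_iv/D_iv) = (199.029/1000)/(374.94225/250) = 0.199029/1.499769 = 0.1327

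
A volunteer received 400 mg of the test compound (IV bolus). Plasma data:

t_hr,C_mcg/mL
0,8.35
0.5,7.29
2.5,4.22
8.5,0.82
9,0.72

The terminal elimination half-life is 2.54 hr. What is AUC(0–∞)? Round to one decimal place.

Trapezoidal AUC_0→9:
  [0→0.5]: (8.35+7.29)/2 × 0.5 = 3.91
  [0.5→2.5]: (7.29+4.22)/2 × 2 = 11.51
  [2.5→8.5]: (4.22+0.82)/2 × 6 = 15.12
  [8.5→9]: (0.82+0.72)/2 × 0.5 = 0.385
  Sum = 30.925 mcg/mL·hr
k_e = ln2 / t½ = 0.693147 / 2.54 = 0.2729 hr^-1
Extrapolated tail: C_last / k_e = 0.72 / 0.2729 = 2.638
AUC_0→∞ = 30.925 + 2.638 = 33.563 mcg/mL·hr

AUC = 33.6 mcg/mL·hr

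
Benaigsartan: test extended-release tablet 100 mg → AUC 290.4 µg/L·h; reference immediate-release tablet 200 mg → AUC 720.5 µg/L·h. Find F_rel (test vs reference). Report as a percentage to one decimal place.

F_rel = 80.6%

F_rel = (AUC_test/D_test) / (AUC_ref/D_ref)
      = (290.4/100) / (720.5/200)
      = 2.904 / 3.6025 = 0.8061 = 80.61%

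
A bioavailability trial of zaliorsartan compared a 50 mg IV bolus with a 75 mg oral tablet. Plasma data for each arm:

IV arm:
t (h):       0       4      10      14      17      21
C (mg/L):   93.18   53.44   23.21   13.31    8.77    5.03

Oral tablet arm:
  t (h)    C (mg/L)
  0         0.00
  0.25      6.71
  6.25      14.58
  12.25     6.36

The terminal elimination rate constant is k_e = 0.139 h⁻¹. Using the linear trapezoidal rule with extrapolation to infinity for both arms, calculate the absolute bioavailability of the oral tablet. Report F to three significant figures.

Trapezoidal AUC_0→21 (IV):
  [0→4]: (93.18+53.44)/2 × 4 = 293.24
  [4→10]: (53.44+23.21)/2 × 6 = 229.95
  [10→14]: (23.21+13.31)/2 × 4 = 73.04
  [14→17]: (13.31+8.77)/2 × 3 = 33.12
  [17→21]: (8.77+5.03)/2 × 4 = 27.6
  Sum = 656.95 mg/L·h
IV tail: 5.03/0.139 = 36.187; AUC_iv,0→∞ = 656.95 + 36.187 = 693.137 mg/L·h
Trapezoidal AUC_0→12.25 (oral tablet):
  [0→0.25]: (0.00+6.71)/2 × 0.25 = 0.83875
  [0.25→6.25]: (6.71+14.58)/2 × 6 = 63.87
  [6.25→12.25]: (14.58+6.36)/2 × 6 = 62.82
  Sum = 127.52875 mg/L·h
oral tablet tail: 6.36/0.139 = 45.755; AUC_ev,0→∞ = 127.52875 + 45.755 = 173.28375 mg/L·h
F = (AUC_ev/D_ev)/(AUC_iv/D_iv) = (173.28375/75)/(693.137/50) = 2.31045/13.86274 = 0.1667

F = 0.167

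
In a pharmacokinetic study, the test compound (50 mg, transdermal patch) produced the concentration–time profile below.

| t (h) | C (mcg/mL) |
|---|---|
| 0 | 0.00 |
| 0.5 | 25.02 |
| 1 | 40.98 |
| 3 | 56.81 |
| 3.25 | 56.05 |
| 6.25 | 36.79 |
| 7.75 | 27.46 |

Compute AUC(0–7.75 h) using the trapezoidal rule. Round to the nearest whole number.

Trapezoidal AUC_0→7.75:
  [0→0.5]: (0.00+25.02)/2 × 0.5 = 6.255
  [0.5→1]: (25.02+40.98)/2 × 0.5 = 16.5
  [1→3]: (40.98+56.81)/2 × 2 = 97.79
  [3→3.25]: (56.81+56.05)/2 × 0.25 = 14.1075
  [3.25→6.25]: (56.05+36.79)/2 × 3 = 139.26
  [6.25→7.75]: (36.79+27.46)/2 × 1.5 = 48.1875
  Sum = 322.1 mcg/mL·h

AUC = 322 mcg/mL·h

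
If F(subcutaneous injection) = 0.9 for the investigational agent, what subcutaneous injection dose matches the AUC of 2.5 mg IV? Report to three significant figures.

For equal systemic exposure: F × D_ev = D_iv
D_ev = D_iv / F = 2.5 / 0.9 = 2.77778 mg

D_subcutaneous = 2.78 mg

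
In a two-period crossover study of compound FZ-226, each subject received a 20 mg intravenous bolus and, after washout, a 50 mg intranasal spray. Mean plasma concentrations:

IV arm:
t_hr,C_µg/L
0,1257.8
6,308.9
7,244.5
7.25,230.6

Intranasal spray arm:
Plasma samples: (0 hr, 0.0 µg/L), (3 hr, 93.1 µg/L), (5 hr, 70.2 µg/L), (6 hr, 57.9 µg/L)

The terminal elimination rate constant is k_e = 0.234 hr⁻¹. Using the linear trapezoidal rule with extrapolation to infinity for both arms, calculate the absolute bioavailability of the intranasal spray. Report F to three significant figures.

Trapezoidal AUC_0→7.25 (IV):
  [0→6]: (1257.8+308.9)/2 × 6 = 4700.1
  [6→7]: (308.9+244.5)/2 × 1 = 276.7
  [7→7.25]: (244.5+230.6)/2 × 0.25 = 59.3875
  Sum = 5036.1875 µg/L·hr
IV tail: 230.6/0.234 = 985.470; AUC_iv,0→∞ = 5036.1875 + 985.470 = 6021.6575 µg/L·hr
Trapezoidal AUC_0→6 (intranasal spray):
  [0→3]: (0.0+93.1)/2 × 3 = 139.65
  [3→5]: (93.1+70.2)/2 × 2 = 163.3
  [5→6]: (70.2+57.9)/2 × 1 = 64.05
  Sum = 367.0 µg/L·hr
intranasal spray tail: 57.9/0.234 = 247.436; AUC_ev,0→∞ = 367.0 + 247.436 = 614.436 µg/L·hr
F = (AUC_ev/D_ev)/(AUC_iv/D_iv) = (614.436/50)/(6021.6575/20) = 12.28872/301.083 = 0.0408

F = 0.0408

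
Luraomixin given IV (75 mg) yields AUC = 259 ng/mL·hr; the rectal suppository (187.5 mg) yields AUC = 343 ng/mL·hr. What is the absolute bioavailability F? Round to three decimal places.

F = 0.530

F = (AUC_ev / D_ev) / (AUC_iv / D_iv)
  = (343/187.5) / (259/75)
  = 1.82933 / 3.45333 = 0.5297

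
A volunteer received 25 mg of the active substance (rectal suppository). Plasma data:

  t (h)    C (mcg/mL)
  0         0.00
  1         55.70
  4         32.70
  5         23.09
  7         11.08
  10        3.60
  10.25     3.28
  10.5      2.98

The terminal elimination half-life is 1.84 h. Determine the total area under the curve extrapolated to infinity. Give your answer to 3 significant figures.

Trapezoidal AUC_0→10.5:
  [0→1]: (0.00+55.70)/2 × 1 = 27.85
  [1→4]: (55.70+32.70)/2 × 3 = 132.6
  [4→5]: (32.70+23.09)/2 × 1 = 27.895
  [5→7]: (23.09+11.08)/2 × 2 = 34.17
  [7→10]: (11.08+3.60)/2 × 3 = 22.02
  [10→10.25]: (3.60+3.28)/2 × 0.25 = 0.86
  [10.25→10.5]: (3.28+2.98)/2 × 0.25 = 0.7825
  Sum = 246.1775 mcg/mL·h
k_e = ln2 / t½ = 0.693147 / 1.84 = 0.3767 h^-1
Extrapolated tail: C_last / k_e = 2.98 / 0.3767 = 7.911
AUC_0→∞ = 246.1775 + 7.911 = 254.0885 mcg/mL·h

AUC = 254 mcg/mL·h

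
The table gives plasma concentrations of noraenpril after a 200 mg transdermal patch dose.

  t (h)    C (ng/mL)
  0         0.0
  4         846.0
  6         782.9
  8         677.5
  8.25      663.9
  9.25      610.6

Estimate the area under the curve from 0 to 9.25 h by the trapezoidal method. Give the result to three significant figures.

Trapezoidal AUC_0→9.25:
  [0→4]: (0.0+846.0)/2 × 4 = 1692.0
  [4→6]: (846.0+782.9)/2 × 2 = 1628.9
  [6→8]: (782.9+677.5)/2 × 2 = 1460.4
  [8→8.25]: (677.5+663.9)/2 × 0.25 = 167.675
  [8.25→9.25]: (663.9+610.6)/2 × 1 = 637.25
  Sum = 5586.225 ng/mL·h

AUC = 5590 ng/mL·h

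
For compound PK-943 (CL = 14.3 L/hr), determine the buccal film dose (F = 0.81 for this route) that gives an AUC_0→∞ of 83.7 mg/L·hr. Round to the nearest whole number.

Dose = 1478 mg

Dose = CL × AUC_0→∞ / F
     = 14.3 × 83.7 / 0.81 = 1477.67 mg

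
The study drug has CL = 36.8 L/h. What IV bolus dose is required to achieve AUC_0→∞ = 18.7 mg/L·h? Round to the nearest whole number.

Dose = 688 mg

Dose_iv = CL × AUC_0→∞
     = 36.8 × 18.7 = 688.16 mg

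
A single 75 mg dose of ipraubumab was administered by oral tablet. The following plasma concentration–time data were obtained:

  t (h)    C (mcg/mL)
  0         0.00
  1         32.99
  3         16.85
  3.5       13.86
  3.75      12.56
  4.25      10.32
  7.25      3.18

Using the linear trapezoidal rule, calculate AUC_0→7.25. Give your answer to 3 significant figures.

Trapezoidal AUC_0→7.25:
  [0→1]: (0.00+32.99)/2 × 1 = 16.495
  [1→3]: (32.99+16.85)/2 × 2 = 49.84
  [3→3.5]: (16.85+13.86)/2 × 0.5 = 7.6775
  [3.5→3.75]: (13.86+12.56)/2 × 0.25 = 3.3025
  [3.75→4.25]: (12.56+10.32)/2 × 0.5 = 5.72
  [4.25→7.25]: (10.32+3.18)/2 × 3 = 20.25
  Sum = 103.285 mcg/mL·h

AUC = 103 mcg/mL·h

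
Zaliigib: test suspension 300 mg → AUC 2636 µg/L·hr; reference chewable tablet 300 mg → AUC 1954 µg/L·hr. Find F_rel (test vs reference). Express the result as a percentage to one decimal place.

F_rel = 134.9%

F_rel = (AUC_test/D_test) / (AUC_ref/D_ref)
      = (2636/300) / (1954/300)
      = 8.78667 / 6.51333 = 1.3490 = 134.90%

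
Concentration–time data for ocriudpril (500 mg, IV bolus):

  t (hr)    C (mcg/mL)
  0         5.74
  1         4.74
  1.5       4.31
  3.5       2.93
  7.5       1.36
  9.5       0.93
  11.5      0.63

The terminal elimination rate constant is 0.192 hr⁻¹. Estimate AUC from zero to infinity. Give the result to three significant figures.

AUC = 30.5 mcg/mL·hr

Trapezoidal AUC_0→11.5:
  [0→1]: (5.74+4.74)/2 × 1 = 5.24
  [1→1.5]: (4.74+4.31)/2 × 0.5 = 2.2625
  [1.5→3.5]: (4.31+2.93)/2 × 2 = 7.24
  [3.5→7.5]: (2.93+1.36)/2 × 4 = 8.58
  [7.5→9.5]: (1.36+0.93)/2 × 2 = 2.29
  [9.5→11.5]: (0.93+0.63)/2 × 2 = 1.56
  Sum = 27.1725 mcg/mL·hr
Extrapolated tail: C_last / k_e = 0.63 / 0.192 = 3.281
AUC_0→∞ = 27.1725 + 3.281 = 30.4535 mcg/mL·hr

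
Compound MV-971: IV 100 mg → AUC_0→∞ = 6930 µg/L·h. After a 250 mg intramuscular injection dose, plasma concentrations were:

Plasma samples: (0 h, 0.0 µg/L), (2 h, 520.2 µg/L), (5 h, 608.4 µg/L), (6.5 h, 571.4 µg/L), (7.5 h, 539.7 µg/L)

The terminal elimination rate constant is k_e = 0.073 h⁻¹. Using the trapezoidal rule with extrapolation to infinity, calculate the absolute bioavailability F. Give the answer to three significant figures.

Trapezoidal AUC_0→7.5 (intramuscular injection):
  [0→2]: (0.0+520.2)/2 × 2 = 520.2
  [2→5]: (520.2+608.4)/2 × 3 = 1692.9
  [5→6.5]: (608.4+571.4)/2 × 1.5 = 884.85
  [6.5→7.5]: (571.4+539.7)/2 × 1 = 555.55
  Sum = 3653.5 µg/L·h
Tail: C_last/k_e = 539.7/0.073 = 7393.151
AUC_0→∞ (intramuscular injection) = 3653.5 + 7393.151 = 11046.651 µg/L·h
F = (AUC_ev/D_ev)/(AUC_iv/D_iv) = (11046.651/250)/(6930/100) = 44.186604/69.3 = 0.6376

F = 0.638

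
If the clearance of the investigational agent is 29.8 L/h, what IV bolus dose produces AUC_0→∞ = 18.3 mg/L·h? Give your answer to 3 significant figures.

Dose = 545 mg

Dose_iv = CL × AUC_0→∞
     = 29.8 × 18.3 = 545.34 mg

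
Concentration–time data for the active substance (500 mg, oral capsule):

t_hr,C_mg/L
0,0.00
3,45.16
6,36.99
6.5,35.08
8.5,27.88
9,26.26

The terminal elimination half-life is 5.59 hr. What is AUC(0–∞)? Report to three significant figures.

Trapezoidal AUC_0→9:
  [0→3]: (0.00+45.16)/2 × 3 = 67.74
  [3→6]: (45.16+36.99)/2 × 3 = 123.225
  [6→6.5]: (36.99+35.08)/2 × 0.5 = 18.0175
  [6.5→8.5]: (35.08+27.88)/2 × 2 = 62.96
  [8.5→9]: (27.88+26.26)/2 × 0.5 = 13.535
  Sum = 285.4775 mg/L·hr
k_e = ln2 / t½ = 0.693147 / 5.59 = 0.1240 hr^-1
Extrapolated tail: C_last / k_e = 26.26 / 0.124 = 211.774
AUC_0→∞ = 285.4775 + 211.774 = 497.2515 mg/L·hr

AUC = 497 mg/L·hr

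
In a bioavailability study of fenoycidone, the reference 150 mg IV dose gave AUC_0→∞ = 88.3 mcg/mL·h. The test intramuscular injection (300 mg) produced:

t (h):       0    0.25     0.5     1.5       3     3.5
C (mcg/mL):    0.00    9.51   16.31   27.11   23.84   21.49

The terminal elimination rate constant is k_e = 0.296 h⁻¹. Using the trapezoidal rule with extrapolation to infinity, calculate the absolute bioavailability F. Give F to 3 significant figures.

Trapezoidal AUC_0→3.5 (intramuscular injection):
  [0→0.25]: (0.00+9.51)/2 × 0.25 = 1.18875
  [0.25→0.5]: (9.51+16.31)/2 × 0.25 = 3.2275
  [0.5→1.5]: (16.31+27.11)/2 × 1 = 21.71
  [1.5→3]: (27.11+23.84)/2 × 1.5 = 38.2125
  [3→3.5]: (23.84+21.49)/2 × 0.5 = 11.3325
  Sum = 75.67125 mcg/mL·h
Tail: C_last/k_e = 21.49/0.296 = 72.601
AUC_0→∞ (intramuscular injection) = 75.67125 + 72.601 = 148.27225 mcg/mL·h
F = (AUC_ev/D_ev)/(AUC_iv/D_iv) = (148.27225/300)/(88.3/150) = 0.494241/0.588667 = 0.8396

F = 0.840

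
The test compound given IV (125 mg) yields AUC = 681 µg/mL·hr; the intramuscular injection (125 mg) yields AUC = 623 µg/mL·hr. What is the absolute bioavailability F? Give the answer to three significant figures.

F = 0.915

F = (AUC_ev / D_ev) / (AUC_iv / D_iv)
  = (623/125) / (681/125)
  = 4.984 / 5.448 = 0.9148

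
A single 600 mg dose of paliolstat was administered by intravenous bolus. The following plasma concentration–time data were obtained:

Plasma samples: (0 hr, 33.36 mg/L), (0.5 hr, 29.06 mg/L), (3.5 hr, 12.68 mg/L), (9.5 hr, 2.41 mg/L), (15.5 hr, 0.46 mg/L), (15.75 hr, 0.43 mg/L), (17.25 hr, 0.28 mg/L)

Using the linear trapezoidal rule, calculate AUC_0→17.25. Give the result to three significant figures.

AUC = 133 mg/L·hr

Trapezoidal AUC_0→17.25:
  [0→0.5]: (33.36+29.06)/2 × 0.5 = 15.605
  [0.5→3.5]: (29.06+12.68)/2 × 3 = 62.61
  [3.5→9.5]: (12.68+2.41)/2 × 6 = 45.27
  [9.5→15.5]: (2.41+0.46)/2 × 6 = 8.61
  [15.5→15.75]: (0.46+0.43)/2 × 0.25 = 0.11125
  [15.75→17.25]: (0.43+0.28)/2 × 1.5 = 0.5325
  Sum = 132.73875 mg/L·hr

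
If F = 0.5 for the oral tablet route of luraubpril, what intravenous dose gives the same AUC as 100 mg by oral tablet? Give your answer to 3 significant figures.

D_iv = 50.0 mg

Systemic exposure from an extravascular dose = F × D_ev, so the equivalent IV dose is F × D_ev.
D_iv = F × D_ev = 0.5 × 100 = 50 mg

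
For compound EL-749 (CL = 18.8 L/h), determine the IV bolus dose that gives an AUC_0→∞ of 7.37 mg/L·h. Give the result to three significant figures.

Dose_iv = CL × AUC_0→∞
     = 18.8 × 7.37 = 138.556 mg

Dose = 139 mg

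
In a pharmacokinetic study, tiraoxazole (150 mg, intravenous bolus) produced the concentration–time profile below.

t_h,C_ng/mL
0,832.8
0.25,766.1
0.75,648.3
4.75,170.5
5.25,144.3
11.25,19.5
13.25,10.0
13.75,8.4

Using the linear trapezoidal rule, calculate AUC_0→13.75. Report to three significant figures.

Trapezoidal AUC_0→13.75:
  [0→0.25]: (832.8+766.1)/2 × 0.25 = 199.8625
  [0.25→0.75]: (766.1+648.3)/2 × 0.5 = 353.6
  [0.75→4.75]: (648.3+170.5)/2 × 4 = 1637.6
  [4.75→5.25]: (170.5+144.3)/2 × 0.5 = 78.7
  [5.25→11.25]: (144.3+19.5)/2 × 6 = 491.4
  [11.25→13.25]: (19.5+10.0)/2 × 2 = 29.5
  [13.25→13.75]: (10.0+8.4)/2 × 0.5 = 4.6
  Sum = 2795.2625 ng/mL·h

AUC = 2800 ng/mL·h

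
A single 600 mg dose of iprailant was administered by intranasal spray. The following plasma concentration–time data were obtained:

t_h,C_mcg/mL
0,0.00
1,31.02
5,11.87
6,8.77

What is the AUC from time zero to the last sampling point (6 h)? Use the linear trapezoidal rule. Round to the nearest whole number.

AUC = 112 mcg/mL·h

Trapezoidal AUC_0→6:
  [0→1]: (0.00+31.02)/2 × 1 = 15.51
  [1→5]: (31.02+11.87)/2 × 4 = 85.78
  [5→6]: (11.87+8.77)/2 × 1 = 10.32
  Sum = 111.61 mcg/mL·h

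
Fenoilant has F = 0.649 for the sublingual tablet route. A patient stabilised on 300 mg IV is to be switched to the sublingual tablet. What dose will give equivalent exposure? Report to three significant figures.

For equal systemic exposure: F × D_ev = D_iv
D_ev = D_iv / F = 300 / 0.649 = 462.25 mg

D_sublingual = 462 mg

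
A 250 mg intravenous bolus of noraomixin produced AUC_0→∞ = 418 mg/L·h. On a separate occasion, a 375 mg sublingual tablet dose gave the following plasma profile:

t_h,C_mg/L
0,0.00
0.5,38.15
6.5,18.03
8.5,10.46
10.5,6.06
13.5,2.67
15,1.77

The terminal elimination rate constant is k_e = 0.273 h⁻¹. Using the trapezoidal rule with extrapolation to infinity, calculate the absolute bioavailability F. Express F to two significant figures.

F = 0.39

Trapezoidal AUC_0→15 (sublingual tablet):
  [0→0.5]: (0.00+38.15)/2 × 0.5 = 9.5375
  [0.5→6.5]: (38.15+18.03)/2 × 6 = 168.54
  [6.5→8.5]: (18.03+10.46)/2 × 2 = 28.49
  [8.5→10.5]: (10.46+6.06)/2 × 2 = 16.52
  [10.5→13.5]: (6.06+2.67)/2 × 3 = 13.095
  [13.5→15]: (2.67+1.77)/2 × 1.5 = 3.33
  Sum = 239.5125 mg/L·h
Tail: C_last/k_e = 1.77/0.273 = 6.484
AUC_0→∞ (sublingual tablet) = 239.5125 + 6.484 = 245.9965 mg/L·h
F = (AUC_ev/D_ev)/(AUC_iv/D_iv) = (245.9965/375)/(418/250) = 0.655991/1.672 = 0.3923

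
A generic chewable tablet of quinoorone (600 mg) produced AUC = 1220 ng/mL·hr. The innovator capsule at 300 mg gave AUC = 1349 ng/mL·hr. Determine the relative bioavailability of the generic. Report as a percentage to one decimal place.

F_rel = 45.2%

F_rel = (AUC_test/D_test) / (AUC_ref/D_ref)
      = (1220/600) / (1349/300)
      = 2.03333 / 4.49667 = 0.4522 = 45.22%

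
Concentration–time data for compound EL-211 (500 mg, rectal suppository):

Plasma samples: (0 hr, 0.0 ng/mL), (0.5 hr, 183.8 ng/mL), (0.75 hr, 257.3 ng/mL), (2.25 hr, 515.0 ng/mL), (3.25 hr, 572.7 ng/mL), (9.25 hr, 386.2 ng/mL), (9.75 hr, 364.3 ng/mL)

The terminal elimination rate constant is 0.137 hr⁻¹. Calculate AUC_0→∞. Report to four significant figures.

Trapezoidal AUC_0→9.75:
  [0→0.5]: (0.0+183.8)/2 × 0.5 = 45.95
  [0.5→0.75]: (183.8+257.3)/2 × 0.25 = 55.1375
  [0.75→2.25]: (257.3+515.0)/2 × 1.5 = 579.225
  [2.25→3.25]: (515.0+572.7)/2 × 1 = 543.85
  [3.25→9.25]: (572.7+386.2)/2 × 6 = 2876.7
  [9.25→9.75]: (386.2+364.3)/2 × 0.5 = 187.625
  Sum = 4288.4875 ng/mL·hr
Extrapolated tail: C_last / k_e = 364.3 / 0.137 = 2659.124
AUC_0→∞ = 4288.4875 + 2659.124 = 6947.6115 ng/mL·hr

AUC = 6948 ng/mL·hr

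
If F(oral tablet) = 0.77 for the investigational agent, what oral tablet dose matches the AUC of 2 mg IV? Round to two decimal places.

D_oral = 2.60 mg

For equal systemic exposure: F × D_ev = D_iv
D_ev = D_iv / F = 2 / 0.77 = 2.5974 mg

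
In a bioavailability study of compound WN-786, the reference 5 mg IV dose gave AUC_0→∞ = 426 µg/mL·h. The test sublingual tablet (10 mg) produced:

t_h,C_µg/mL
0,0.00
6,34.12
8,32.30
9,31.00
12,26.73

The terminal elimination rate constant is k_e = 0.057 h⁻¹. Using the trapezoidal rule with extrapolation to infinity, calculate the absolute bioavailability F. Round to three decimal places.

Trapezoidal AUC_0→12 (sublingual tablet):
  [0→6]: (0.00+34.12)/2 × 6 = 102.36
  [6→8]: (34.12+32.30)/2 × 2 = 66.42
  [8→9]: (32.30+31.00)/2 × 1 = 31.65
  [9→12]: (31.00+26.73)/2 × 3 = 86.595
  Sum = 287.025 µg/mL·h
Tail: C_last/k_e = 26.73/0.057 = 468.947
AUC_0→∞ (sublingual tablet) = 287.025 + 468.947 = 755.972 µg/mL·h
F = (AUC_ev/D_ev)/(AUC_iv/D_iv) = (755.972/10)/(426/5) = 75.5972/85.2 = 0.8873

F = 0.887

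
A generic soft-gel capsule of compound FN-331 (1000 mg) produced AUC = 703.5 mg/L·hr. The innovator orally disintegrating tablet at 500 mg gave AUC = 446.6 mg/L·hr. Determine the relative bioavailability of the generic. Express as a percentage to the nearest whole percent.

F_rel = 79%

F_rel = (AUC_test/D_test) / (AUC_ref/D_ref)
      = (703.5/1000) / (446.6/500)
      = 0.7035 / 0.8932 = 0.7876 = 78.76%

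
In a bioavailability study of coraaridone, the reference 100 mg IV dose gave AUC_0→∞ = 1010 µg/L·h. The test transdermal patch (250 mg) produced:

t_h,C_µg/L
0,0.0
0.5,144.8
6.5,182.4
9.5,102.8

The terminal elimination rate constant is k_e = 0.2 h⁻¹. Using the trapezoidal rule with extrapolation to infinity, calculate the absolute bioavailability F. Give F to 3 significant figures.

F = 0.776

Trapezoidal AUC_0→9.5 (transdermal patch):
  [0→0.5]: (0.0+144.8)/2 × 0.5 = 36.2
  [0.5→6.5]: (144.8+182.4)/2 × 6 = 981.6
  [6.5→9.5]: (182.4+102.8)/2 × 3 = 427.8
  Sum = 1445.6 µg/L·h
Tail: C_last/k_e = 102.8/0.2 = 514.000
AUC_0→∞ (transdermal patch) = 1445.6 + 514.000 = 1959.6 µg/L·h
F = (AUC_ev/D_ev)/(AUC_iv/D_iv) = (1959.6/250)/(1010/100) = 7.8384/10.1 = 0.7761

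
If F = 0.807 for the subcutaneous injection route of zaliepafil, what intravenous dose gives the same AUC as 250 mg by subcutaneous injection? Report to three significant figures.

Systemic exposure from an extravascular dose = F × D_ev, so the equivalent IV dose is F × D_ev.
D_iv = F × D_ev = 0.807 × 250 = 201.75 mg

D_iv = 202 mg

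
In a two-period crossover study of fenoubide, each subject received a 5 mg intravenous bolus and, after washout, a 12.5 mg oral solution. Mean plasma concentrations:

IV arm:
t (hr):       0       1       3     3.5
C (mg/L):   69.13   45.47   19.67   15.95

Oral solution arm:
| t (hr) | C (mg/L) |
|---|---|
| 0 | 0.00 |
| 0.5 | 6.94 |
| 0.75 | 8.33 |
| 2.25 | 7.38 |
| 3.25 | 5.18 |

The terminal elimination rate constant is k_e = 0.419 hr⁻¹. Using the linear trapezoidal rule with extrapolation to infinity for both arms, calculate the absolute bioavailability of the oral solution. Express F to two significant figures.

Trapezoidal AUC_0→3.5 (IV):
  [0→1]: (69.13+45.47)/2 × 1 = 57.3
  [1→3]: (45.47+19.67)/2 × 2 = 65.14
  [3→3.5]: (19.67+15.95)/2 × 0.5 = 8.905
  Sum = 131.345 mg/L·hr
IV tail: 15.95/0.419 = 38.067; AUC_iv,0→∞ = 131.345 + 38.067 = 169.412 mg/L·hr
Trapezoidal AUC_0→3.25 (oral solution):
  [0→0.5]: (0.00+6.94)/2 × 0.5 = 1.735
  [0.5→0.75]: (6.94+8.33)/2 × 0.25 = 1.90875
  [0.75→2.25]: (8.33+7.38)/2 × 1.5 = 11.7825
  [2.25→3.25]: (7.38+5.18)/2 × 1 = 6.28
  Sum = 21.70625 mg/L·hr
oral solution tail: 5.18/0.419 = 12.363; AUC_ev,0→∞ = 21.70625 + 12.363 = 34.06925 mg/L·hr
F = (AUC_ev/D_ev)/(AUC_iv/D_iv) = (34.06925/12.5)/(169.412/5) = 2.72554/33.8824 = 0.0804

F = 0.080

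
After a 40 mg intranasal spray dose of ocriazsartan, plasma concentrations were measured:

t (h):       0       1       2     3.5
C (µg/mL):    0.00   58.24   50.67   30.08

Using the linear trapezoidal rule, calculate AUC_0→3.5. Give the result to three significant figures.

AUC = 144 µg/mL·h

Trapezoidal AUC_0→3.5:
  [0→1]: (0.00+58.24)/2 × 1 = 29.12
  [1→2]: (58.24+50.67)/2 × 1 = 54.455
  [2→3.5]: (50.67+30.08)/2 × 1.5 = 60.5625
  Sum = 144.1375 µg/mL·h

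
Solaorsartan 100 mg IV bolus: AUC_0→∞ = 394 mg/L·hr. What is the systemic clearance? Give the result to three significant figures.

CL = 0.254 L/hr

CL = Dose_iv / AUC_0→∞
   = 100 / 394 = 0.253807 L/hr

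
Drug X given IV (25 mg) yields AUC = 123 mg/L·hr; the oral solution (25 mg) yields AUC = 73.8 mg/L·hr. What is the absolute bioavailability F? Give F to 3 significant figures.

F = (AUC_ev / D_ev) / (AUC_iv / D_iv)
  = (73.8/25) / (123/25)
  = 2.952 / 4.92 = 0.6000

F = 0.600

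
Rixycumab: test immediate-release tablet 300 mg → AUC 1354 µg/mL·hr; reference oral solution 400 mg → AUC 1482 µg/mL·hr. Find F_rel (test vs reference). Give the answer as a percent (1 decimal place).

F_rel = 121.8%

F_rel = (AUC_test/D_test) / (AUC_ref/D_ref)
      = (1354/300) / (1482/400)
      = 4.51333 / 3.705 = 1.2182 = 121.82%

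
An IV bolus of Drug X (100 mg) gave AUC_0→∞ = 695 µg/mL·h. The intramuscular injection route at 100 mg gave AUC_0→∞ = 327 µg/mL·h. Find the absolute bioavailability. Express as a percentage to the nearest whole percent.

F = 47%

F = (AUC_ev / D_ev) / (AUC_iv / D_iv)
  = (327/100) / (695/100)
  = 3.27 / 6.95 = 0.4705
  = 47.05%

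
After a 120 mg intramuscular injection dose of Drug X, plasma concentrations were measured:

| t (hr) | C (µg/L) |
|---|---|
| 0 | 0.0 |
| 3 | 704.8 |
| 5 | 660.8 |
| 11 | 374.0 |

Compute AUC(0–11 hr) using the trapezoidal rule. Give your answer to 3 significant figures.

AUC = 5530 µg/L·hr

Trapezoidal AUC_0→11:
  [0→3]: (0.0+704.8)/2 × 3 = 1057.2
  [3→5]: (704.8+660.8)/2 × 2 = 1365.6
  [5→11]: (660.8+374.0)/2 × 6 = 3104.4
  Sum = 5527.2 µg/L·hr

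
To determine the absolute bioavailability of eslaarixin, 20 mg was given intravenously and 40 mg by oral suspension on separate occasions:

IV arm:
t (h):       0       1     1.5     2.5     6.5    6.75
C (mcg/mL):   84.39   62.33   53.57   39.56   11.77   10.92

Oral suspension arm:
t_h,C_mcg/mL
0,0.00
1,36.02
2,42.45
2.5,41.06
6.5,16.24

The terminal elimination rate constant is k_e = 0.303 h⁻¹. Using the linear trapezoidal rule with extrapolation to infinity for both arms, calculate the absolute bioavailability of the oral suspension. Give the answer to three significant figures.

Trapezoidal AUC_0→6.75 (IV):
  [0→1]: (84.39+62.33)/2 × 1 = 73.36
  [1→1.5]: (62.33+53.57)/2 × 0.5 = 28.975
  [1.5→2.5]: (53.57+39.56)/2 × 1 = 46.565
  [2.5→6.5]: (39.56+11.77)/2 × 4 = 102.66
  [6.5→6.75]: (11.77+10.92)/2 × 0.25 = 2.83625
  Sum = 254.39625 mcg/mL·h
IV tail: 10.92/0.303 = 36.040; AUC_iv,0→∞ = 254.39625 + 36.040 = 290.43625 mcg/mL·h
Trapezoidal AUC_0→6.5 (oral suspension):
  [0→1]: (0.00+36.02)/2 × 1 = 18.01
  [1→2]: (36.02+42.45)/2 × 1 = 39.235
  [2→2.5]: (42.45+41.06)/2 × 0.5 = 20.8775
  [2.5→6.5]: (41.06+16.24)/2 × 4 = 114.6
  Sum = 192.7225 mcg/mL·h
oral suspension tail: 16.24/0.303 = 53.597; AUC_ev,0→∞ = 192.7225 + 53.597 = 246.3195 mcg/mL·h
F = (AUC_ev/D_ev)/(AUC_iv/D_iv) = (246.3195/40)/(290.43625/20) = 6.1579875/14.5218 = 0.4241

F = 0.424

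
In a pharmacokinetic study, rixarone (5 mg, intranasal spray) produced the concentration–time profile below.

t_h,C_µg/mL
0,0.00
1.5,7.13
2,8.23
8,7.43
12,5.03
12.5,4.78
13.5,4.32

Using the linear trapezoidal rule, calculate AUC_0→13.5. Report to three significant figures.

Trapezoidal AUC_0→13.5:
  [0→1.5]: (0.00+7.13)/2 × 1.5 = 5.3475
  [1.5→2]: (7.13+8.23)/2 × 0.5 = 3.84
  [2→8]: (8.23+7.43)/2 × 6 = 46.98
  [8→12]: (7.43+5.03)/2 × 4 = 24.92
  [12→12.5]: (5.03+4.78)/2 × 0.5 = 2.4525
  [12.5→13.5]: (4.78+4.32)/2 × 1 = 4.55
  Sum = 88.09 µg/mL·h

AUC = 88.1 µg/mL·h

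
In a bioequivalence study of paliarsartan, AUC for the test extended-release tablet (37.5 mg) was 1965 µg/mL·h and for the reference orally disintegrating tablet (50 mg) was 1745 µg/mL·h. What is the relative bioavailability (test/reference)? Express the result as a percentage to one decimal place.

F_rel = 150.1%

F_rel = (AUC_test/D_test) / (AUC_ref/D_ref)
      = (1965/37.5) / (1745/50)
      = 52.4 / 34.9 = 1.5014 = 150.14%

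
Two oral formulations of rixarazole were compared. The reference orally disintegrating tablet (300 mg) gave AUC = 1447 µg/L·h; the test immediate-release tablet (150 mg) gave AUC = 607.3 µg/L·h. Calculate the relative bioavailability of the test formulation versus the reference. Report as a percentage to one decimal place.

F_rel = 83.9%

F_rel = (AUC_test/D_test) / (AUC_ref/D_ref)
      = (607.3/150) / (1447/300)
      = 4.04867 / 4.82333 = 0.8394 = 83.94%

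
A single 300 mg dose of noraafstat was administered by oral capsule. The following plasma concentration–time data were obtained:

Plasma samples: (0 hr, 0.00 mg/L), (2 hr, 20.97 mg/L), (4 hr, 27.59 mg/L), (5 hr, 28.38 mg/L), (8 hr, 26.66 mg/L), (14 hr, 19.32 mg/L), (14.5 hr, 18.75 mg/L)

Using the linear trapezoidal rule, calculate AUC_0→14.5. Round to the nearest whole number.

Trapezoidal AUC_0→14.5:
  [0→2]: (0.00+20.97)/2 × 2 = 20.97
  [2→4]: (20.97+27.59)/2 × 2 = 48.56
  [4→5]: (27.59+28.38)/2 × 1 = 27.985
  [5→8]: (28.38+26.66)/2 × 3 = 82.56
  [8→14]: (26.66+19.32)/2 × 6 = 137.94
  [14→14.5]: (19.32+18.75)/2 × 0.5 = 9.5175
  Sum = 327.5325 mg/L·hr

AUC = 328 mg/L·hr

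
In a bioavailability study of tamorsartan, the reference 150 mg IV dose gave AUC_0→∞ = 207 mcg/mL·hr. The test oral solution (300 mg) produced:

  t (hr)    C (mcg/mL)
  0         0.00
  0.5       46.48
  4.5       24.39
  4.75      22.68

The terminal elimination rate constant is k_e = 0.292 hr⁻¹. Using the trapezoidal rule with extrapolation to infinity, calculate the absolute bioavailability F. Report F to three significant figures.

F = 0.572

Trapezoidal AUC_0→4.75 (oral solution):
  [0→0.5]: (0.00+46.48)/2 × 0.5 = 11.62
  [0.5→4.5]: (46.48+24.39)/2 × 4 = 141.74
  [4.5→4.75]: (24.39+22.68)/2 × 0.25 = 5.88375
  Sum = 159.24375 mcg/mL·hr
Tail: C_last/k_e = 22.68/0.292 = 77.671
AUC_0→∞ (oral solution) = 159.24375 + 77.671 = 236.91475 mcg/mL·hr
F = (AUC_ev/D_ev)/(AUC_iv/D_iv) = (236.91475/300)/(207/150) = 0.789716/1.38 = 0.5723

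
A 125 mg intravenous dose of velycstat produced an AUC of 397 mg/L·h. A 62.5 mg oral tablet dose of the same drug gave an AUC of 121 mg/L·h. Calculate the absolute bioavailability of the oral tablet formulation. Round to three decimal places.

F = (AUC_ev / D_ev) / (AUC_iv / D_iv)
  = (121/62.5) / (397/125)
  = 1.936 / 3.176 = 0.6096

F = 0.610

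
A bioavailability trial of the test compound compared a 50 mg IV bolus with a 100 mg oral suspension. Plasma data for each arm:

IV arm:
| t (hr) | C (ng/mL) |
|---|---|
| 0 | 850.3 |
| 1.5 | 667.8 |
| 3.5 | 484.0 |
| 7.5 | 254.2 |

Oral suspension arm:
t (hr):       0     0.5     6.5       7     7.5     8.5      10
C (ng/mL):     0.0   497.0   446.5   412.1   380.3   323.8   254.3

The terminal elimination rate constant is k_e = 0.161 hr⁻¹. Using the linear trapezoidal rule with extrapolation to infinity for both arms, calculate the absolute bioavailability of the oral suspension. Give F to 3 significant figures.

F = 0.536

Trapezoidal AUC_0→7.5 (IV):
  [0→1.5]: (850.3+667.8)/2 × 1.5 = 1138.575
  [1.5→3.5]: (667.8+484.0)/2 × 2 = 1151.8
  [3.5→7.5]: (484.0+254.2)/2 × 4 = 1476.4
  Sum = 3766.775 ng/mL·hr
IV tail: 254.2/0.161 = 1578.882; AUC_iv,0→∞ = 3766.775 + 1578.882 = 5345.657 ng/mL·hr
Trapezoidal AUC_0→10 (oral suspension):
  [0→0.5]: (0.0+497.0)/2 × 0.5 = 124.25
  [0.5→6.5]: (497.0+446.5)/2 × 6 = 2830.5
  [6.5→7]: (446.5+412.1)/2 × 0.5 = 214.65
  [7→7.5]: (412.1+380.3)/2 × 0.5 = 198.1
  [7.5→8.5]: (380.3+323.8)/2 × 1 = 352.05
  [8.5→10]: (323.8+254.3)/2 × 1.5 = 433.575
  Sum = 4153.125 ng/mL·hr
oral suspension tail: 254.3/0.161 = 1579.503; AUC_ev,0→∞ = 4153.125 + 1579.503 = 5732.628 ng/mL·hr
F = (AUC_ev/D_ev)/(AUC_iv/D_iv) = (5732.628/100)/(5345.657/50) = 57.32628/106.91314 = 0.5362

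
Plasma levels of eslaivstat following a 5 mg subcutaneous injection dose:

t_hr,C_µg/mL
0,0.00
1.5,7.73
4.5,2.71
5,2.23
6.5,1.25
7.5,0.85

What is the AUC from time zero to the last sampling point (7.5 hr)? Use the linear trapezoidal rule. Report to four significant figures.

Trapezoidal AUC_0→7.5:
  [0→1.5]: (0.00+7.73)/2 × 1.5 = 5.7975
  [1.5→4.5]: (7.73+2.71)/2 × 3 = 15.66
  [4.5→5]: (2.71+2.23)/2 × 0.5 = 1.235
  [5→6.5]: (2.23+1.25)/2 × 1.5 = 2.61
  [6.5→7.5]: (1.25+0.85)/2 × 1 = 1.05
  Sum = 26.3525 µg/mL·hr

AUC = 26.35 µg/mL·hr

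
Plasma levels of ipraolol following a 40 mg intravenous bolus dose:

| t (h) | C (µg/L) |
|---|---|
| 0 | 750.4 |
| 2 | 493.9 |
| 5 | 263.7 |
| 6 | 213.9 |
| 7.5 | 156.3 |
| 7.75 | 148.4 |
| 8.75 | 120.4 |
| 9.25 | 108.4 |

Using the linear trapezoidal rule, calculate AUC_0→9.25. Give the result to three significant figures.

AUC = 3130 µg/L·h

Trapezoidal AUC_0→9.25:
  [0→2]: (750.4+493.9)/2 × 2 = 1244.3
  [2→5]: (493.9+263.7)/2 × 3 = 1136.4
  [5→6]: (263.7+213.9)/2 × 1 = 238.8
  [6→7.5]: (213.9+156.3)/2 × 1.5 = 277.65
  [7.5→7.75]: (156.3+148.4)/2 × 0.25 = 38.0875
  [7.75→8.75]: (148.4+120.4)/2 × 1 = 134.4
  [8.75→9.25]: (120.4+108.4)/2 × 0.5 = 57.2
  Sum = 3126.8375 µg/L·h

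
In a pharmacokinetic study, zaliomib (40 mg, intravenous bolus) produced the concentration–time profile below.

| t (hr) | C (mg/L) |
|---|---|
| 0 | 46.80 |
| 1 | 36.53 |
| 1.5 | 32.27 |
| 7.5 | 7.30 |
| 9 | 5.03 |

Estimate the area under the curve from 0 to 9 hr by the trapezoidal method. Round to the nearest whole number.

AUC = 187 mg/L·hr

Trapezoidal AUC_0→9:
  [0→1]: (46.80+36.53)/2 × 1 = 41.665
  [1→1.5]: (36.53+32.27)/2 × 0.5 = 17.2
  [1.5→7.5]: (32.27+7.30)/2 × 6 = 118.71
  [7.5→9]: (7.30+5.03)/2 × 1.5 = 9.2475
  Sum = 186.8225 mg/L·hr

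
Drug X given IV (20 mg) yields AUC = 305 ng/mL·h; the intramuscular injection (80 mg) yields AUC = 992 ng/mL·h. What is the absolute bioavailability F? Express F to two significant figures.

F = (AUC_ev / D_ev) / (AUC_iv / D_iv)
  = (992/80) / (305/20)
  = 12.4 / 15.25 = 0.8131

F = 0.81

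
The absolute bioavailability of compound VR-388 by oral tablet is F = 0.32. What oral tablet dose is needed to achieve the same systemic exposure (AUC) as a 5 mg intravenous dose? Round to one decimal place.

D_oral = 15.6 mg

For equal systemic exposure: F × D_ev = D_iv
D_ev = D_iv / F = 5 / 0.32 = 15.625 mg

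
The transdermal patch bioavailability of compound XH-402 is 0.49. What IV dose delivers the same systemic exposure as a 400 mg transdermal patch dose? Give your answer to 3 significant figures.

Systemic exposure from an extravascular dose = F × D_ev, so the equivalent IV dose is F × D_ev.
D_iv = F × D_ev = 0.49 × 400 = 196 mg

D_iv = 196 mg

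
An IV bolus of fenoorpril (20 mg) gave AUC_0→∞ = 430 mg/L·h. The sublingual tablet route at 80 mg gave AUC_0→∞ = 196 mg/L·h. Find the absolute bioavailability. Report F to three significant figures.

F = (AUC_ev / D_ev) / (AUC_iv / D_iv)
  = (196/80) / (430/20)
  = 2.45 / 21.5 = 0.1140

F = 0.114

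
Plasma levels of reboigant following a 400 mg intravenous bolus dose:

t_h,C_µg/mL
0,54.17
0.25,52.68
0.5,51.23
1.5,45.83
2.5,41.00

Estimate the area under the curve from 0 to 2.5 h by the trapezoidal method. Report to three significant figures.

Trapezoidal AUC_0→2.5:
  [0→0.25]: (54.17+52.68)/2 × 0.25 = 13.35625
  [0.25→0.5]: (52.68+51.23)/2 × 0.25 = 12.98875
  [0.5→1.5]: (51.23+45.83)/2 × 1 = 48.53
  [1.5→2.5]: (45.83+41.00)/2 × 1 = 43.415
  Sum = 118.29 µg/mL·h

AUC = 118 µg/mL·h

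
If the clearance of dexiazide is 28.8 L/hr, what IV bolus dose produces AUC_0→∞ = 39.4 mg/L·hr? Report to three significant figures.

Dose = 1130 mg

Dose_iv = CL × AUC_0→∞
     = 28.8 × 39.4 = 1134.72 mg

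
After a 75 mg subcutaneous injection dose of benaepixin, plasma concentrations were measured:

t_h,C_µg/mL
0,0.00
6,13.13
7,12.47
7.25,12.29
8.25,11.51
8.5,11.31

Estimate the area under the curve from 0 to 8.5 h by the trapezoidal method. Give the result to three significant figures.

Trapezoidal AUC_0→8.5:
  [0→6]: (0.00+13.13)/2 × 6 = 39.39
  [6→7]: (13.13+12.47)/2 × 1 = 12.8
  [7→7.25]: (12.47+12.29)/2 × 0.25 = 3.095
  [7.25→8.25]: (12.29+11.51)/2 × 1 = 11.9
  [8.25→8.5]: (11.51+11.31)/2 × 0.25 = 2.8525
  Sum = 70.0375 µg/mL·h

AUC = 70.0 µg/mL·h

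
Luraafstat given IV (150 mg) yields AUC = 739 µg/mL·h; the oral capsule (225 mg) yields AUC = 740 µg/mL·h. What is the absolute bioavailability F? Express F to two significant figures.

F = (AUC_ev / D_ev) / (AUC_iv / D_iv)
  = (740/225) / (739/150)
  = 3.28889 / 4.92667 = 0.6676

F = 0.67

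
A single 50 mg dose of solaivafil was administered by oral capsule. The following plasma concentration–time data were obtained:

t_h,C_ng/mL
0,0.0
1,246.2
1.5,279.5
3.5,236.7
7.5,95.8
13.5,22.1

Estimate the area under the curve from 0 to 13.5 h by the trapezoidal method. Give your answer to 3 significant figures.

Trapezoidal AUC_0→13.5:
  [0→1]: (0.0+246.2)/2 × 1 = 123.1
  [1→1.5]: (246.2+279.5)/2 × 0.5 = 131.425
  [1.5→3.5]: (279.5+236.7)/2 × 2 = 516.2
  [3.5→7.5]: (236.7+95.8)/2 × 4 = 665.0
  [7.5→13.5]: (95.8+22.1)/2 × 6 = 353.7
  Sum = 1789.425 ng/mL·h

AUC = 1790 ng/mL·h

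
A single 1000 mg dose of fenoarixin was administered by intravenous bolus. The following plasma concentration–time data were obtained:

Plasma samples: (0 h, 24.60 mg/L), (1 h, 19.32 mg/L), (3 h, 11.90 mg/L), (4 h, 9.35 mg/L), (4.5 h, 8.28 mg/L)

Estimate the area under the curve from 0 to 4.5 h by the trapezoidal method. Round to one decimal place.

Trapezoidal AUC_0→4.5:
  [0→1]: (24.60+19.32)/2 × 1 = 21.96
  [1→3]: (19.32+11.90)/2 × 2 = 31.22
  [3→4]: (11.90+9.35)/2 × 1 = 10.625
  [4→4.5]: (9.35+8.28)/2 × 0.5 = 4.4075
  Sum = 68.2125 mg/L·h

AUC = 68.2 mg/L·h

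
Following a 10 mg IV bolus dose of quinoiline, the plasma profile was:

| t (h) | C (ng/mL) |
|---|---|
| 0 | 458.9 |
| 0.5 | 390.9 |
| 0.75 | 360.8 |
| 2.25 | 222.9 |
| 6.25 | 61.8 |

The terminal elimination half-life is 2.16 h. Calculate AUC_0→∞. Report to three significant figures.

Trapezoidal AUC_0→6.25:
  [0→0.5]: (458.9+390.9)/2 × 0.5 = 212.45
  [0.5→0.75]: (390.9+360.8)/2 × 0.25 = 93.9625
  [0.75→2.25]: (360.8+222.9)/2 × 1.5 = 437.775
  [2.25→6.25]: (222.9+61.8)/2 × 4 = 569.4
  Sum = 1313.5875 ng/mL·h
k_e = ln2 / t½ = 0.693147 / 2.16 = 0.3209 h^-1
Extrapolated tail: C_last / k_e = 61.8 / 0.3209 = 192.583
AUC_0→∞ = 1313.5875 + 192.583 = 1506.1705 ng/mL·h

AUC = 1510 ng/mL·h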